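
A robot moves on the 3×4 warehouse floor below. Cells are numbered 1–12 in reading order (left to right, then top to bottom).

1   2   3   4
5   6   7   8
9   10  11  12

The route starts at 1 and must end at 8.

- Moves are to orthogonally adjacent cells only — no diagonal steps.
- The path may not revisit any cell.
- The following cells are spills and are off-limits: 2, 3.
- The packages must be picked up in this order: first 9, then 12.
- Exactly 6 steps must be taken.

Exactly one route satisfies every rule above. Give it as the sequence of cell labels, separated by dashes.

1 - 5 - 9 - 10 - 11 - 12 - 8

The waypoints must appear in the order 9, 12, with no cell reused.
Route from 1: 2× down (reaching 9), 3× right (reaching 12), up to 8 — 6 moves in all.
Check: order respected (9 at step 2, 12 at step 5); 6 moves as required.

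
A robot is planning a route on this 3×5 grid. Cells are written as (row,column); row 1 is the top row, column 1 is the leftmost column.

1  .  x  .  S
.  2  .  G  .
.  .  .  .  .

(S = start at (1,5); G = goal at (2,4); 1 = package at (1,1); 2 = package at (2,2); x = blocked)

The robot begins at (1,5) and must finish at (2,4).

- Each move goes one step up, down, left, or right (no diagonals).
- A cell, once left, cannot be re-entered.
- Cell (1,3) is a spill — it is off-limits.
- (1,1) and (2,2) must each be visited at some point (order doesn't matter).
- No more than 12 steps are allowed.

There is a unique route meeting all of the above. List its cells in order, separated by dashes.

The 12-move cap with required stops at (1,1), (2,2) leaves no slack for detours.
Route from (1,5): down 2 to (3,5), left 4 to (3,1), up 2 to (1,1), right 1 to (1,2), down 1 to (2,2), right 2 to (2,4) — 12 moves in all.
Check: all required cells visited; 12 ≤ 12 moves.

(1,5) - (2,5) - (3,5) - (3,4) - (3,3) - (3,2) - (3,1) - (2,1) - (1,1) - (1,2) - (2,2) - (2,3) - (2,4)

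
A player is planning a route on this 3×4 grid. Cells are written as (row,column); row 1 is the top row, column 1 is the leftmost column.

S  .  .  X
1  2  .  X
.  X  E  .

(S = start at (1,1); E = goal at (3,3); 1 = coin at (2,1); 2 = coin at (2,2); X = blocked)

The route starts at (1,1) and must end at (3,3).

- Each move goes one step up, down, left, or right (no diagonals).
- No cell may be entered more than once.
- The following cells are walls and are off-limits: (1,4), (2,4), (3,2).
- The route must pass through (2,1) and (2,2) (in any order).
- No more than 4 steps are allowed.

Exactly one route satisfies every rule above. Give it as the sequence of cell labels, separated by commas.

The 4-move cap with required stops at (2,1), (2,2) leaves no slack for detours.
Route from (1,1): down 1 to (2,1), right 2 to (2,3), down 1 to (3,3) — 4 moves in all.
Check: all required cells visited; 4 ≤ 4 moves.

(1,1), (2,1), (2,2), (2,3), (3,3)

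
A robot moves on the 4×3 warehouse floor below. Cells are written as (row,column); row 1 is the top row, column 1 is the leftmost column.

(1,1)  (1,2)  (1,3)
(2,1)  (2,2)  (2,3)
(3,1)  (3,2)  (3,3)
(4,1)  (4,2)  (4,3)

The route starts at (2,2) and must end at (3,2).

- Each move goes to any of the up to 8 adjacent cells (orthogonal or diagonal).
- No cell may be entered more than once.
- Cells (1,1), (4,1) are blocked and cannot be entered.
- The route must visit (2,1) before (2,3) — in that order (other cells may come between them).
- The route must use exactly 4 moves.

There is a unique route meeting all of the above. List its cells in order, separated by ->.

The waypoints must appear in the order (2,1), (2,3), with no cell reused.
Route from (2,2): left 1 to (2,1), up-right 1 to (1,2), down-right 1 to (2,3), down-left 1 to (3,2) — 4 moves in all.
Check: order respected ((2,1) at step 1, (2,3) at step 3); 4 moves as required.

(2,2) -> (2,1) -> (1,2) -> (2,3) -> (3,2)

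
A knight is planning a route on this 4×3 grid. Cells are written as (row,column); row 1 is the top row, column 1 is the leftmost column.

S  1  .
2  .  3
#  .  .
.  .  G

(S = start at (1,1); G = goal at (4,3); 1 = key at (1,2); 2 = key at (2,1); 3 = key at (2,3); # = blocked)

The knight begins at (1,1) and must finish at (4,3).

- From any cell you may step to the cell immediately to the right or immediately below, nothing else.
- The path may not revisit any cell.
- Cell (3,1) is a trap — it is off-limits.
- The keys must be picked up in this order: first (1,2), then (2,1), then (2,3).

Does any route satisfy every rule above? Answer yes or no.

(2,1) lies to the left of (1,2), so going from (1,2) to (2,1) would need a leftward move — but moves only go right/down, so (1,2) cannot be visited before (2,1).

no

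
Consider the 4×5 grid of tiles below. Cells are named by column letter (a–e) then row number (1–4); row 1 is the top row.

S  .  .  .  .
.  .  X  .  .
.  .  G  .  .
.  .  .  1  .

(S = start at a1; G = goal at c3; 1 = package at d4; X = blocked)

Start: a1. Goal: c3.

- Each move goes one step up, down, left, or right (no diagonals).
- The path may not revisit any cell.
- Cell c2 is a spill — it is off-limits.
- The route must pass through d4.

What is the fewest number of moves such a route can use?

Any route passes through d4 somewhere between a1 and c3. Summing Manhattan distances along the two legs (a1 → d4 → c3) gives a lower bound of 6 + 2 = 8 moves.
A route of 8 moves achieves this: a1 → a2 → a3 → a4 → b4 → c4 → d4 → d3 → c3.
Since 8 matches the lower bound, it is optimal.

8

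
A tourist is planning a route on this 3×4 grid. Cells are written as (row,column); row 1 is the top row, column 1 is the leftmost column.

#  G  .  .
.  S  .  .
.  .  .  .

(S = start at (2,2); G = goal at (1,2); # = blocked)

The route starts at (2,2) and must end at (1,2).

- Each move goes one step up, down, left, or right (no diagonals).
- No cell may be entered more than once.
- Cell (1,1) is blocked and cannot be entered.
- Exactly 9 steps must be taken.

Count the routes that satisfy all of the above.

3

Need simple routes of exactly 9 moves from (2,2) to (1,2) (Manhattan distance 1, so 4 moves are spent on a detour and 4 undoing it).
Enumerating: (2,2) (2,1) (3,1) (3,2) (3,3) (2,3) (2,4) (1,4) (1,3) (1,2) | (2,2) (2,1) (3,1) (3,2) (3,3) (3,4) (2,4) (1,4) (1,3) (1,2) | (2,2) (2,1) (3,1) (3,2) (3,3) (3,4) (2,4) (2,3) (1,3) (1,2).
That gives 3 routes.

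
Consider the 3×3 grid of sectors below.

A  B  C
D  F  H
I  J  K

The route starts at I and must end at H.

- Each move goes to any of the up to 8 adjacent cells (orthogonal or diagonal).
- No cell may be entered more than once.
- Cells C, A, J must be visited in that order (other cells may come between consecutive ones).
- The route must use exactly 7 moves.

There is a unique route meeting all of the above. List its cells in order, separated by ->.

The waypoints must appear in the order C, A, J, with no cell reused.
Route from I: up-right 2 to C, left 2 to A, down 1 to D, down-right 1 to J, up-right 1 to H — 7 moves in all.
Check: order respected (C at step 2, A at step 4, J at step 6); 7 moves as required.

I -> F -> C -> B -> A -> D -> J -> H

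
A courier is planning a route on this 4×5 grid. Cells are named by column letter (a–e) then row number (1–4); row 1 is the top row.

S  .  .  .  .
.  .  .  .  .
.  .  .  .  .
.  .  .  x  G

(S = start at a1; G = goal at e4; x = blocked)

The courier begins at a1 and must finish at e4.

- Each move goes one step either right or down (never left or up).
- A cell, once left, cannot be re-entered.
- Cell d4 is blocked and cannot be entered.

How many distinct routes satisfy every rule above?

15

A right/down-only route from a1 to e4 makes exactly 3 down-moves and 4 right-moves in some order.
With no other constraints that would be C(7,3) = 35 routes.
Subtract routes through each blocked cell (inclusion–exclusion for overlaps): − through d4: 20 → 15.
That gives 15 routes.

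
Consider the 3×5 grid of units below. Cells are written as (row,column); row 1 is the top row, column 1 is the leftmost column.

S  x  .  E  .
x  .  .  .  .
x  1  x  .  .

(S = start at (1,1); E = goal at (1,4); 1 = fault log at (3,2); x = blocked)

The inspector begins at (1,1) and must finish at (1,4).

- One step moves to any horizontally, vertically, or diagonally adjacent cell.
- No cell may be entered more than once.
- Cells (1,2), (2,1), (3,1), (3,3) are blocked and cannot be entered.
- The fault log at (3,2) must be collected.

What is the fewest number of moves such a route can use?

Any route passes through (3,2) somewhere between (1,1) and (1,4). Summing Chebyshev distances along the two legs ((1,1) → (3,2) → (1,4)) gives a lower bound of 2 + 2 = 4 moves.
A route of 4 moves achieves this: (1,1) → (2,2) → (3,2) → (2,3) → (1,4).
Since 4 matches the lower bound, it is optimal.

4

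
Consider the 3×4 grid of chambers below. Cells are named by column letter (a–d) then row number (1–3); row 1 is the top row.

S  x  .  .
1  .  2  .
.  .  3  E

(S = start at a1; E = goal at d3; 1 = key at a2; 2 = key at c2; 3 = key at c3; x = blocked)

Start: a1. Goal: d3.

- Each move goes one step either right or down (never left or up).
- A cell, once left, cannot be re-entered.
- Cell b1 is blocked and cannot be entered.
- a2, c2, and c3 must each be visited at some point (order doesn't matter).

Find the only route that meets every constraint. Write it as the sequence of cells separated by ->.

Moves only go right or down, so the column and row indices never decrease.
Route from a1: down 1 to a2, right 2 to c2, down 1 to c3, right 1 to d3 — 5 moves in all.
Check: all required cells visited.

a1 -> a2 -> b2 -> c2 -> c3 -> d3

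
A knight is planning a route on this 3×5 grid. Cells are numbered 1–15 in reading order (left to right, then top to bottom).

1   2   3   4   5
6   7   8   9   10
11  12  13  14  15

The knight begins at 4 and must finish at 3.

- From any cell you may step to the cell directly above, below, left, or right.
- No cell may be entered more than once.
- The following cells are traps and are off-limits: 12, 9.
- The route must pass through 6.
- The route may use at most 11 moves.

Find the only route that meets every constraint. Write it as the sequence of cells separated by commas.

The 11-move cap with required stops at 6 leaves no slack for detours.
Route from 4: right to 5, 2× down (reaching 15), 2× left (reaching 13), up to 8, 2× left (reaching 6), up to 1, 2× right (reaching 3) — 11 moves in all.
Check: all required cells visited; 11 ≤ 11 moves.

4, 5, 10, 15, 14, 13, 8, 7, 6, 1, 2, 3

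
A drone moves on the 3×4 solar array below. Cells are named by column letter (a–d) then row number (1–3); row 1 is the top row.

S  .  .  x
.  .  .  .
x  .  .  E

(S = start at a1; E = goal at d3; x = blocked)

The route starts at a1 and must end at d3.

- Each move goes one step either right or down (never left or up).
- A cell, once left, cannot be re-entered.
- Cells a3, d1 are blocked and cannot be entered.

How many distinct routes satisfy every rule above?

A right/down-only route from a1 to d3 makes exactly 2 down-moves and 3 right-moves in some order.
With no other constraints that would be C(5,2) = 10 routes.
Subtract routes through each blocked cell (inclusion–exclusion for overlaps): − through d1: 1 − through a3: 1 → 8.
That gives 8 routes.

8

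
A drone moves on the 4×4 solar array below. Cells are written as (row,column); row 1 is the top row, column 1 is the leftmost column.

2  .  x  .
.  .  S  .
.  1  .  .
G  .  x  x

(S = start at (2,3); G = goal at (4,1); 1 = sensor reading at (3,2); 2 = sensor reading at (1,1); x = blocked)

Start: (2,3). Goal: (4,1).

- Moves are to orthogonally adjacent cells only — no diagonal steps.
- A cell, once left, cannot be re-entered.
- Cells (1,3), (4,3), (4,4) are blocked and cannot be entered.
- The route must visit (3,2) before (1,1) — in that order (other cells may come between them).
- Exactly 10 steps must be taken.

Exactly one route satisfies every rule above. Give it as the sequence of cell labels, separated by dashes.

(2,3) - (2,4) - (3,4) - (3,3) - (3,2) - (2,2) - (1,2) - (1,1) - (2,1) - (3,1) - (4,1)

The waypoints must appear in the order (3,2), (1,1), with no cell reused.
Route from (2,3): right to (2,4), down to (3,4), 2× left (reaching (3,2)), 2× up (reaching (1,2)), left to (1,1), 3× down (reaching (4,1)) — 10 moves in all.
Check: order respected (1 at step 4, 2 at step 7); 10 moves as required.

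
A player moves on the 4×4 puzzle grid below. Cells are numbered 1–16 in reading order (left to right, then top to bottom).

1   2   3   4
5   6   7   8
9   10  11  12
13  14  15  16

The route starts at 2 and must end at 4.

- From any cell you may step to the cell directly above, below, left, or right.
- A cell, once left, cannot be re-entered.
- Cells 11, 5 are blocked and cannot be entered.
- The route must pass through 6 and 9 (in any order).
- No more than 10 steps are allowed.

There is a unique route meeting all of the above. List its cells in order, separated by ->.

2 -> 6 -> 10 -> 9 -> 13 -> 14 -> 15 -> 16 -> 12 -> 8 -> 4

The budget equals the shortest possible length, so every move has to be on a shortest route through the required cells.
Route from 2: down 2 to 10, left 1 to 9, down 1 to 13, right 3 to 16, up 3 to 4 — 10 moves in all.
Check: all required cells visited; 10 ≤ 10 moves.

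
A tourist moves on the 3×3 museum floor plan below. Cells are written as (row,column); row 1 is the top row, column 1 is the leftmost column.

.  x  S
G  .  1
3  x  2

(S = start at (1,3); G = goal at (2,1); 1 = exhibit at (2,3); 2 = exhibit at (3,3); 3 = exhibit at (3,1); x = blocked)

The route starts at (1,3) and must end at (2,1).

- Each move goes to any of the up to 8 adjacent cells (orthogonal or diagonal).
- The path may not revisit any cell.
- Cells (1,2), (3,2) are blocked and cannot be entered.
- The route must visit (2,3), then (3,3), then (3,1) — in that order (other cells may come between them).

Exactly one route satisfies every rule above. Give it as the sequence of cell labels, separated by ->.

The waypoints must appear in the order (2,3), (3,3), (3,1), with no cell reused.
Route from (1,3): 2× down (reaching (3,3)), up-left to (2,2), down-left to (3,1), up to (2,1) — 5 moves in all.
Check: order respected (1 at step 1, 2 at step 2, 3 at step 4).

(1,3) -> (2,3) -> (3,3) -> (2,2) -> (3,1) -> (2,1)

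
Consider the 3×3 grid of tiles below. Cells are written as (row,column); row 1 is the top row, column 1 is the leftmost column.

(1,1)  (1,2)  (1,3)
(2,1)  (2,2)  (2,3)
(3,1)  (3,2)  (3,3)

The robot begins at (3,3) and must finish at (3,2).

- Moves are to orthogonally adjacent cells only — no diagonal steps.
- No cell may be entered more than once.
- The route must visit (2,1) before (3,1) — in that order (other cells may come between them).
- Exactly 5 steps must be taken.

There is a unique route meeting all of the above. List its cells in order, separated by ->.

The waypoints must appear in the order (2,1), (3,1), with no cell reused.
Route from (3,3): up to (2,3), 2× left (reaching (2,1)), down to (3,1), right to (3,2) — 5 moves in all.
Check: order respected ((2,1) at step 3, (3,1) at step 4); 5 moves as required.

(3,3) -> (2,3) -> (2,2) -> (2,1) -> (3,1) -> (3,2)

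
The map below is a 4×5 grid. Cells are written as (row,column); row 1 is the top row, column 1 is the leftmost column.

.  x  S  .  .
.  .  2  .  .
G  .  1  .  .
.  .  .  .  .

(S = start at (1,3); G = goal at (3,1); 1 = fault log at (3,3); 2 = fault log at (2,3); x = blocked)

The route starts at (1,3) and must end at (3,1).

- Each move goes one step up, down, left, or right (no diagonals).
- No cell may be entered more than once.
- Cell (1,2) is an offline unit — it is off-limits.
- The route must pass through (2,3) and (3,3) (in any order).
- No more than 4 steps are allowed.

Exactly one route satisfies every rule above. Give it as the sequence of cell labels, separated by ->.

(1,3) -> (2,3) -> (3,3) -> (3,2) -> (3,1)

The budget equals the shortest possible length, so every move has to be on a shortest route through the required cells.
Route from (1,3): 2× down (reaching (3,3)), 2× left (reaching (3,1)) — 4 moves in all.
Check: all required cells visited; 4 ≤ 4 moves.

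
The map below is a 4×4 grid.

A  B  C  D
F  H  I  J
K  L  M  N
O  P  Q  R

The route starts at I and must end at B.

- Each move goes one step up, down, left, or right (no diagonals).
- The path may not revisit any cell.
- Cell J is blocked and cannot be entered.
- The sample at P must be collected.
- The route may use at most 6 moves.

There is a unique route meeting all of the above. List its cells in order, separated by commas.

The 6-move cap with required stops at P leaves no slack for detours.
Route from I: 2× down (reaching Q), left to P, 3× up (reaching B) — 6 moves in all.
Check: all required cells visited; 6 ≤ 6 moves.

I, M, Q, P, L, H, B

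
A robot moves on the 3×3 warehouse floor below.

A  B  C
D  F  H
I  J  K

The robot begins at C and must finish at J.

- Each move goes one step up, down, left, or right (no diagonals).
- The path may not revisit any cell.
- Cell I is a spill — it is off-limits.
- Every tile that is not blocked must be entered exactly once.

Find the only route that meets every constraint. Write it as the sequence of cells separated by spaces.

C B A D F H K J

Need to visit all 8 open cells exactly once, starting at C and ending at J.
Cell A has only two open neighbours (D and B), so the path must pass straight through it: one of those is the cell it's entered from and the other is where it exits.
Route from C: left 2 to A, down 1 to D, right 2 to H, down 1 to K, left 1 to J — 7 moves in all.
Check: all 8 open cells covered.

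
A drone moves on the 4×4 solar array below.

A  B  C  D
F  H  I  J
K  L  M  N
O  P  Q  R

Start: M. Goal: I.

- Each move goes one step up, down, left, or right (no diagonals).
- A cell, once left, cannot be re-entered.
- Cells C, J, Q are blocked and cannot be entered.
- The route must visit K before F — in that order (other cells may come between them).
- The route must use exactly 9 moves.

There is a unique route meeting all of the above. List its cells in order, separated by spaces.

The waypoints must appear in the order K, F, with no cell reused.
Route from M: left 1 to L, down 1 to P, left 1 to O, up 3 to A, right 1 to B, down 1 to H, right 1 to I — 9 moves in all.
Check: order respected (K at step 4, F at step 5); 9 moves as required.

M L P O K F A B H I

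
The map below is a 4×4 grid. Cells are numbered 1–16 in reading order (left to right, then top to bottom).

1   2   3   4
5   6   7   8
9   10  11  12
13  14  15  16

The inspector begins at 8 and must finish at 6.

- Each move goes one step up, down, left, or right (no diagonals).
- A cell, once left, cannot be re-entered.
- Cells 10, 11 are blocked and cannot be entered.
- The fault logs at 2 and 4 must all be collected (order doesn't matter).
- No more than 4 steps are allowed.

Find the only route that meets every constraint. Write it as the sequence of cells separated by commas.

Any route must reach 2 and 4 and still end at 6 within 4 moves, so the order of the required stops is forced.
Route from 8: up 1 to 4, left 2 to 2, down 1 to 6 — 4 moves in all.
Check: all required cells visited; 4 ≤ 4 moves.

8, 4, 3, 2, 6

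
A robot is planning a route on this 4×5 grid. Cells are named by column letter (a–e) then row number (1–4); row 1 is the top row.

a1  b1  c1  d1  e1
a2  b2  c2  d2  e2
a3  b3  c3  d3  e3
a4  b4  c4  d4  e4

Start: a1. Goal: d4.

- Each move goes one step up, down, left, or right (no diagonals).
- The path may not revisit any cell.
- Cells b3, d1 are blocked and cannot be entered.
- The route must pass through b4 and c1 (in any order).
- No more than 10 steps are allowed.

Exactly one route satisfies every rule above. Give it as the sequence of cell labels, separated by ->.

The budget equals the shortest possible length, so every move has to be on a shortest route through the required cells.
Route from a1: 2× right (reaching c1), down to c2, 2× left (reaching a2), 2× down (reaching a4), 3× right (reaching d4) — 10 moves in all.
Check: all required cells visited; 10 ≤ 10 moves.

a1 -> b1 -> c1 -> c2 -> b2 -> a2 -> a3 -> a4 -> b4 -> c4 -> d4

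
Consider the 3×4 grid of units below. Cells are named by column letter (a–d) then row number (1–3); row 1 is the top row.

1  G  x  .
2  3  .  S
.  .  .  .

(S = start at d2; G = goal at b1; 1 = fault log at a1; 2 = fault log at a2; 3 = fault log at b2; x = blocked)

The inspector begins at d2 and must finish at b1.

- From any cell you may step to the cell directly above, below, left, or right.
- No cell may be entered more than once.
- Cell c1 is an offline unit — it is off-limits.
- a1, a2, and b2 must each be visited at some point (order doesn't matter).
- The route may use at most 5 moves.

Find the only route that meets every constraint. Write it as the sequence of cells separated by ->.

d2 -> c2 -> b2 -> a2 -> a1 -> b1

The 5-move cap with required stops at a1, a2, b2 leaves no slack for detours.
Route from d2: 3× left (reaching a2), up to a1, right to b1 — 5 moves in all.
Check: all required cells visited; 5 ≤ 5 moves.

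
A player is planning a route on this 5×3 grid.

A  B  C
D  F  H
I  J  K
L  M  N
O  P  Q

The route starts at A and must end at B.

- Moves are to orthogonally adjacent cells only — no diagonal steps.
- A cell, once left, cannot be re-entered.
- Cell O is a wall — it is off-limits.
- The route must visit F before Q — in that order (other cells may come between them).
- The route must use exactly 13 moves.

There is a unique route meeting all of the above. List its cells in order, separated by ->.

A -> D -> F -> J -> I -> L -> M -> P -> Q -> N -> K -> H -> C -> B

The waypoints must appear in the order F, Q, with no cell reused.
Route from A: down to D, right to F, down to J, left to I, down to L, right to M, down to P, right to Q, 4× up (reaching C), left to B — 13 moves in all.
Check: order respected (F at step 2, Q at step 8); 13 moves as required.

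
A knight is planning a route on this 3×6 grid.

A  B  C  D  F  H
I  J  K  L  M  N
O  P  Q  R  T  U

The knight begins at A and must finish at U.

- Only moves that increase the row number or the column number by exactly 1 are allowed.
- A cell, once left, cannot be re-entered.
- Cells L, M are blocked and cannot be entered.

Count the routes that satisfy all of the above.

7

A right/down-only route from A to U makes exactly 2 down-moves and 5 right-moves in some order.
With no other constraints that would be C(7,2) = 21 routes.
Subtract routes through each blocked cell (inclusion–exclusion for overlaps): − through L: 12 − through M: 10 + through L&M: 8 → 7.
That gives 7 routes.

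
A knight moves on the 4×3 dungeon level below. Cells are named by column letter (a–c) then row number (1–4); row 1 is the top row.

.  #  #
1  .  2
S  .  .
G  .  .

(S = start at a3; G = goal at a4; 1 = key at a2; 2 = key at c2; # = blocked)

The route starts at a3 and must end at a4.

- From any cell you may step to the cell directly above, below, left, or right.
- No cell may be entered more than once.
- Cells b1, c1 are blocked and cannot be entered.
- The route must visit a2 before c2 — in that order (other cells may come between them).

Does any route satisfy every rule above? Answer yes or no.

yes

One route that works: a3 → a2 → b2 → c2 → c3 → c4 → b4 → a4.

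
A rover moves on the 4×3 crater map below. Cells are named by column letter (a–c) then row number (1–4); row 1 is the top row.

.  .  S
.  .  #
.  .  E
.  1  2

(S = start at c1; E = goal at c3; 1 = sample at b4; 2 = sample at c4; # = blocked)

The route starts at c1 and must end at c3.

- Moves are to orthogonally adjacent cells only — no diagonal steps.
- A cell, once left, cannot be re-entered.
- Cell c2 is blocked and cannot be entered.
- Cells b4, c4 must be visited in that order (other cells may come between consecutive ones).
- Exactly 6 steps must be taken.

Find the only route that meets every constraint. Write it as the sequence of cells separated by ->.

The waypoints must appear in the order b4, c4, with no cell reused.
Route from c1: left to b1, 3× down (reaching b4), right to c4, up to c3 — 6 moves in all.
Check: order respected (1 at step 4, 2 at step 5); 6 moves as required.

c1 -> b1 -> b2 -> b3 -> b4 -> c4 -> c3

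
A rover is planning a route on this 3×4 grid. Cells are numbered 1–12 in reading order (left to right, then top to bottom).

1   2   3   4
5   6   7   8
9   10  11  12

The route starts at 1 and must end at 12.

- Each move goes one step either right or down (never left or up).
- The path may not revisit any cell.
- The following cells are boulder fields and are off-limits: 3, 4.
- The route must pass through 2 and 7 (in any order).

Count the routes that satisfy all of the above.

2

A right/down-only route from 1 to 12 makes exactly 2 down-moves and 3 right-moves in some order.
With no other constraints that would be C(5,2) = 10 routes.
A monotone route can only reach the required cells in the order 2, 7, so split there and multiply the segment counts (each segment already excludes blocked cells): 1→2: 1; 2→7: 1; 7→12: 2; product = 2.
That gives 2 routes.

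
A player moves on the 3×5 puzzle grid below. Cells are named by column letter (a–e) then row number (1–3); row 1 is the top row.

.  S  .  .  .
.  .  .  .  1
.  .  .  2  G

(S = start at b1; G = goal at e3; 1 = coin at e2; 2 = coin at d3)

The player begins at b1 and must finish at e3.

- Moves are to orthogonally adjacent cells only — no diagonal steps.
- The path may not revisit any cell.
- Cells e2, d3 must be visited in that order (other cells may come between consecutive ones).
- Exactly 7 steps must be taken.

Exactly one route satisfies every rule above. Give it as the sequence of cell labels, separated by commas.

The waypoints must appear in the order e2, d3, with no cell reused.
Route from b1: right 3 to e1, down 1 to e2, left 1 to d2, down 1 to d3, right 1 to e3 — 7 moves in all.
Check: order respected (1 at step 4, 2 at step 6); 7 moves as required.

b1, c1, d1, e1, e2, d2, d3, e3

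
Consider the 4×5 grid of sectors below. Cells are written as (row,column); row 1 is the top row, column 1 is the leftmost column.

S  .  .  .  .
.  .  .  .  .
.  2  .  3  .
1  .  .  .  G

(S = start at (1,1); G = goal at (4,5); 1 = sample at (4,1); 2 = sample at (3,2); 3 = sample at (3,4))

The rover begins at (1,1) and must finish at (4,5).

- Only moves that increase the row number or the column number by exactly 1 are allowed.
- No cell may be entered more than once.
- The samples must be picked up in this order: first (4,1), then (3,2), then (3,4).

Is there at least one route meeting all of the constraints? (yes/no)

(3,2) lies above (4,1), so going from (4,1) to (3,2) would need an upward move — but moves only go right/down, so (4,1) cannot be visited before (3,2).

no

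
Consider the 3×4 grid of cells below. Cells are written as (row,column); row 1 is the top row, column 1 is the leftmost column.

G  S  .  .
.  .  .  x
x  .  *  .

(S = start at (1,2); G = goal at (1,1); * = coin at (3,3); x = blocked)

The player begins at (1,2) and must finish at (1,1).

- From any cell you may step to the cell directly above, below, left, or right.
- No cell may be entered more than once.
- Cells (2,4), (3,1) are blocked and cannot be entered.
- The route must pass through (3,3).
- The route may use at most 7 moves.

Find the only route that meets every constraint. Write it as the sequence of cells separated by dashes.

Any route must reach (3,3) and still end at (1,1) within 7 moves, so the order of the required stops is forced.
Route from (1,2): right 1 to (1,3), down 2 to (3,3), left 1 to (3,2), up 1 to (2,2), left 1 to (2,1), up 1 to (1,1) — 7 moves in all.
Check: all required cells visited; 7 ≤ 7 moves.

(1,2) - (1,3) - (2,3) - (3,3) - (3,2) - (2,2) - (2,1) - (1,1)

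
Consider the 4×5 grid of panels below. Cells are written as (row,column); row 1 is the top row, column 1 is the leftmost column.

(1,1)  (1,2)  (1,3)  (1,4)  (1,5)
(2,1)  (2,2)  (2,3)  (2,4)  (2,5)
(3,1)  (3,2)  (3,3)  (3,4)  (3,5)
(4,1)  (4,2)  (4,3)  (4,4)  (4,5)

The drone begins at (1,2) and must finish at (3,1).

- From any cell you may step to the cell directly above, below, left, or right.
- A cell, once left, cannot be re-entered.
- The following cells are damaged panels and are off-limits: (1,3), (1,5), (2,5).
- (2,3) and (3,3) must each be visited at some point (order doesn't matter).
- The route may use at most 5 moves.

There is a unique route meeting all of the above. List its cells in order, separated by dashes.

The 5-move cap with required stops at (2,3), (3,3) leaves no slack for detours.
Route from (1,2): down 1 to (2,2), right 1 to (2,3), down 1 to (3,3), left 2 to (3,1) — 5 moves in all.
Check: all required cells visited; 5 ≤ 5 moves.

(1,2) - (2,2) - (2,3) - (3,3) - (3,2) - (3,1)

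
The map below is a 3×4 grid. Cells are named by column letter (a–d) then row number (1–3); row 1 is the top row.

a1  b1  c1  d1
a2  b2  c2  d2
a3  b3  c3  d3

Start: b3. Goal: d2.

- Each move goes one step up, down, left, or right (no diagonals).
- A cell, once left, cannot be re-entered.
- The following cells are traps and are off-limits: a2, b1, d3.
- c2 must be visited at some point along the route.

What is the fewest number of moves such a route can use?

Any route passes through c2 somewhere between b3 and d2. Summing Manhattan distances along the two legs (b3 → c2 → d2) gives a lower bound of 2 + 1 = 3 moves.
A route of 3 moves achieves this: b3 → b2 → c2 → d2.
Since 3 matches the lower bound, it is optimal.

3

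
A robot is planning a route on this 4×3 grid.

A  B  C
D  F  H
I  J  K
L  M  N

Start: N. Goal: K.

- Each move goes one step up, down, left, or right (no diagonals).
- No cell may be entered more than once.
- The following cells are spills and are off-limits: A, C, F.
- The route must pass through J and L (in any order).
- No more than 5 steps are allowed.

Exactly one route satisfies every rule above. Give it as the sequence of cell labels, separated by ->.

The 5-move cap with required stops at J, L leaves no slack for detours.
Route from N: 2× left (reaching L), up to I, 2× right (reaching K) — 5 moves in all.
Check: all required cells visited; 5 ≤ 5 moves.

N -> M -> L -> I -> J -> K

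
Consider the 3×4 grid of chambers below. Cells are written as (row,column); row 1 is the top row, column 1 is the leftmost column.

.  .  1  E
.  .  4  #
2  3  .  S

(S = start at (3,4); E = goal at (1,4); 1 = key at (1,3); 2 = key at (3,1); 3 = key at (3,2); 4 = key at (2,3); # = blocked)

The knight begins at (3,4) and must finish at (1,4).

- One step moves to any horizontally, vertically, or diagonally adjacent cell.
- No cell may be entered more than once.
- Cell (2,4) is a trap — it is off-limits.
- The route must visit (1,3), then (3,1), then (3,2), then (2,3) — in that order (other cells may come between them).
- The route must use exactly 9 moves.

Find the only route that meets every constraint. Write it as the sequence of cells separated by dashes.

The waypoints must appear in the order (1,3), (3,1), (3,2), (2,3), with no cell reused.
Route from (3,4): left to (3,3), up-left to (2,2), up-right to (1,3), left to (1,2), down-left to (2,1), down to (3,1), right to (3,2), 2× up-right (reaching (1,4)) — 9 moves in all.
Check: order respected (1 at step 3, 2 at step 6, 3 at step 7, 4 at step 8); 9 moves as required.

(3,4) - (3,3) - (2,2) - (1,3) - (1,2) - (2,1) - (3,1) - (3,2) - (2,3) - (1,4)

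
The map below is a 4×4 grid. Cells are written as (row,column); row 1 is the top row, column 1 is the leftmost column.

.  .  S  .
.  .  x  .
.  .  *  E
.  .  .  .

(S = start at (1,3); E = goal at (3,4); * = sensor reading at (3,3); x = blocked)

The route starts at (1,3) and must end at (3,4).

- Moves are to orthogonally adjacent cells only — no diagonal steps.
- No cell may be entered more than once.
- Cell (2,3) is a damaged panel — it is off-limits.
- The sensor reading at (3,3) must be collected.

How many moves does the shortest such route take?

Any route passes through (3,3) somewhere between (1,3) and (3,4). Summing Manhattan distances along the two legs ((1,3) → (3,3) → (3,4)) gives a lower bound of 2 + 1 = 3 moves.
That bound ignores the blocked cells. Measuring each leg by the fewest moves that actually steer around them ((1,3)→(3,3): 4; (3,3)→(3,4): 1) raises the lower bound to 5.
A route of 5 moves exists: (1,3) → (1,2) → (2,2) → (3,2) → (3,3) → (3,4).
Since 5 matches that lower bound, it is optimal.

5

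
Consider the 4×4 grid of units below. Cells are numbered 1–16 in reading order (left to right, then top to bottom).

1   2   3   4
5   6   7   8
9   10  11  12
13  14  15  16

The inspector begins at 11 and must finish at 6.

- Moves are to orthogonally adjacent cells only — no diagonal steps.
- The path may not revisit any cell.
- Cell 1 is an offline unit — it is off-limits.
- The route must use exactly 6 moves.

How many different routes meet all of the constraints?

10

Need simple routes of exactly 6 moves from 11 to 6 (Manhattan distance 2, so 2 moves are spent on a detour and 2 undoing it).
Branch systematically from the start, pruning whenever the remaining move budget drops below the Manhattan distance to 6 or differs from it in parity. Grouping the completions by first move — via 7: 1; via 15: 4; via 10: 1; via 12: 4 — and summing: 1 + 4 + 1 + 4 = 10.
That gives 10 routes.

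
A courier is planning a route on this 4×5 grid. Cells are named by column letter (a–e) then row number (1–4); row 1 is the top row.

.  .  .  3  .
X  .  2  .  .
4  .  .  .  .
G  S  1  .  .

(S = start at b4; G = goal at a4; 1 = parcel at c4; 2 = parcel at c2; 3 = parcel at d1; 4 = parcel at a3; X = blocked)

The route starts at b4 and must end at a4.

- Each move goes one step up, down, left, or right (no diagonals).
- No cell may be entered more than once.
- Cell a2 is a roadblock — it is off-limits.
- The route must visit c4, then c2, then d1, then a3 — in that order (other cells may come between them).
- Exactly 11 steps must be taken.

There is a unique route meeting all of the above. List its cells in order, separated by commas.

The waypoints must appear in the order c4, c2, d1, a3, with no cell reused.
Route from b4: right to c4, 2× up (reaching c2), right to d2, up to d1, 2× left (reaching b1), 2× down (reaching b3), left to a3, down to a4 — 11 moves in all.
Check: order respected (1 at step 1, 2 at step 3, 3 at step 5, 4 at step 10); 11 moves as required.

b4, c4, c3, c2, d2, d1, c1, b1, b2, b3, a3, a4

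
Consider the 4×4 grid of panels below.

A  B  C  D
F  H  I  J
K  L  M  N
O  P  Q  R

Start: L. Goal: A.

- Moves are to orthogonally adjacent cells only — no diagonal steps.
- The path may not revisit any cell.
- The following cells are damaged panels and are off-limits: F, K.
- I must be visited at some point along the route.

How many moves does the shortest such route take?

5

Any route passes through I somewhere between L and A. Summing Manhattan distances along the two legs (L → I → A) gives a lower bound of 2 + 3 = 5 moves.
A route of 5 moves achieves this: L → H → I → C → B → A.
Since 5 matches the lower bound, it is optimal.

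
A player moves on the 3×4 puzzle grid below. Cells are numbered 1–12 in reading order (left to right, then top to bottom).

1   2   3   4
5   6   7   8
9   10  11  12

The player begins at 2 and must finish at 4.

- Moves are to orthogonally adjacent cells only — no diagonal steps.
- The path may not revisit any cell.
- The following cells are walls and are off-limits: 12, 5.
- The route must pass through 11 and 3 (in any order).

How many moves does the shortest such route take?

Any route passes through 11 and 3 in some order between 2 and 4. Summing Manhattan distances along each leg and taking the cheapest ordering (2 → 3 → 11 → 4) gives a lower bound of 1 + 2 + 3 = 6 moves.
A route of 6 moves achieves this: 2 → 6 → 10 → 11 → 7 → 3 → 4.
Since 6 matches the lower bound, it is optimal.

6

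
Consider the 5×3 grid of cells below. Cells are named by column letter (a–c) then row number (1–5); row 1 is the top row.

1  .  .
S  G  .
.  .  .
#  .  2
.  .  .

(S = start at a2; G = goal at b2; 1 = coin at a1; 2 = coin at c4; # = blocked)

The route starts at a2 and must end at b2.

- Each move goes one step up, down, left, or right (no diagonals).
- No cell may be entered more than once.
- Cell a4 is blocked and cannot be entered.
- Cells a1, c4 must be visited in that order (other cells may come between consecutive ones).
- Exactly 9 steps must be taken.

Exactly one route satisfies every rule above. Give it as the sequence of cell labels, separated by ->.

The waypoints must appear in the order a1, c4, with no cell reused.
Route from a2: up 1 to a1, right 2 to c1, down 3 to c4, left 1 to b4, up 2 to b2 — 9 moves in all.
Check: order respected (1 at step 1, 2 at step 6); 9 moves as required.

a2 -> a1 -> b1 -> c1 -> c2 -> c3 -> c4 -> b4 -> b3 -> b2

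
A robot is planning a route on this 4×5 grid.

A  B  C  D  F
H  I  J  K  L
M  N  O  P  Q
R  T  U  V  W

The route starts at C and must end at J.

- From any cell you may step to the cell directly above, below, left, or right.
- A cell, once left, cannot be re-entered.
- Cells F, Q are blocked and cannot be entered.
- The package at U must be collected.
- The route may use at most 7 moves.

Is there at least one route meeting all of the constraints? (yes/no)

yes

One route that works: C → B → I → N → T → U → O → J.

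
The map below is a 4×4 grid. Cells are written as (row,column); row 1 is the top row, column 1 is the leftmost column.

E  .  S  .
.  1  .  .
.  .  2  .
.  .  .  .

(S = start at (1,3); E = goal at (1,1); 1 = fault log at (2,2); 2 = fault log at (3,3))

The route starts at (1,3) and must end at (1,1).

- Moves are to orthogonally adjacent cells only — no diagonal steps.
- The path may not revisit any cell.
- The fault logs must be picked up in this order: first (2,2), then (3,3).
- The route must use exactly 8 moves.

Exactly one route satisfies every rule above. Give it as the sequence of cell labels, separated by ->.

(1,3) -> (1,2) -> (2,2) -> (2,3) -> (3,3) -> (3,2) -> (3,1) -> (2,1) -> (1,1)

The waypoints must appear in the order (2,2), (3,3), with no cell reused.
Route from (1,3): left to (1,2), down to (2,2), right to (2,3), down to (3,3), 2× left (reaching (3,1)), 2× up (reaching (1,1)) — 8 moves in all.
Check: order respected (1 at step 2, 2 at step 4); 8 moves as required.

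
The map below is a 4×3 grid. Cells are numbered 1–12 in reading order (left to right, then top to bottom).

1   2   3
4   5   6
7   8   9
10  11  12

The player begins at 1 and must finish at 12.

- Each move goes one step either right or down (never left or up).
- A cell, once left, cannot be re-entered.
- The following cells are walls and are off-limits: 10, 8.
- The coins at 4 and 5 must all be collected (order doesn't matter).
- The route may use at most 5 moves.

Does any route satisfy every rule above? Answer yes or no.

One route that works: 1 → 4 → 5 → 6 → 9 → 12.

yes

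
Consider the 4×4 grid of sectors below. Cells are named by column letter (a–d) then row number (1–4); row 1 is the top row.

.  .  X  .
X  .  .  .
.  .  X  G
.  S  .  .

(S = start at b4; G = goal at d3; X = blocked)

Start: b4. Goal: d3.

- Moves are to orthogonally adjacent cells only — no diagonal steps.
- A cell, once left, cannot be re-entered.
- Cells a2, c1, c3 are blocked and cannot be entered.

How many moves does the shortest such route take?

The Manhattan distance from b4 to d3 is |4−3| + |2−4| = 3, so at least 3 moves are needed.
A route of 3 moves achieves this: b4 → c4 → d4 → d3.
Since 3 matches the lower bound, it is optimal.

3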